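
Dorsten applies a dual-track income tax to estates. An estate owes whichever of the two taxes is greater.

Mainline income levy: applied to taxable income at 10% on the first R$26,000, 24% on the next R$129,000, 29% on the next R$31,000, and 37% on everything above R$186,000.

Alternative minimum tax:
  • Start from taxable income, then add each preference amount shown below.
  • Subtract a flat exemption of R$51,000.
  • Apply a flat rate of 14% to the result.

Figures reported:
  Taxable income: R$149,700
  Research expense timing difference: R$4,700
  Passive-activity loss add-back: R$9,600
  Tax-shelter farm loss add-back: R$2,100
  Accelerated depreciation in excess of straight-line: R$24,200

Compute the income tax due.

Mainline income levy:
  R$26,000 × 10% = R$2,600
  R$123,700 × 24% = R$29,688
  → R$32,288

Alternative minimum tax:
  Adjusted income: R$149,700 + R$4,700 + R$9,600 + R$2,100 + R$24,200 = R$190,300
  Less exemption R$51,000 → base R$139,300
  R$139,300 × 14% = R$19,502

R$32,288 > R$19,502, so the mainline income levy governs.

R$32,288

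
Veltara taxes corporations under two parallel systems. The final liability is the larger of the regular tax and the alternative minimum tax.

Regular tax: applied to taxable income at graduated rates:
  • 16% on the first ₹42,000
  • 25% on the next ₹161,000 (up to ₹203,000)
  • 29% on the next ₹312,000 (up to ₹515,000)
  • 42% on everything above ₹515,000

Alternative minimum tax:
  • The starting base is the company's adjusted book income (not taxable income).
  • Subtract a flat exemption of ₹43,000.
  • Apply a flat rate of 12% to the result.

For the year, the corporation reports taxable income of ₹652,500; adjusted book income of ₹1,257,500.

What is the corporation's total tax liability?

₹195,200

Alternative minimum tax:
  Base (adjusted book income): ₹1,257,500
  Less exemption ₹43,000 → base ₹1,214,500
  ₹1,214,500 × 12% = ₹145,740

Regular tax:
  ₹42,000 × 16% = ₹6,720
  ₹161,000 × 25% = ₹40,250
  ₹312,000 × 29% = ₹90,480
  ₹137,500 × 42% = ₹57,750
  → ₹195,200

₹195,200 > ₹145,740, so the regular tax governs.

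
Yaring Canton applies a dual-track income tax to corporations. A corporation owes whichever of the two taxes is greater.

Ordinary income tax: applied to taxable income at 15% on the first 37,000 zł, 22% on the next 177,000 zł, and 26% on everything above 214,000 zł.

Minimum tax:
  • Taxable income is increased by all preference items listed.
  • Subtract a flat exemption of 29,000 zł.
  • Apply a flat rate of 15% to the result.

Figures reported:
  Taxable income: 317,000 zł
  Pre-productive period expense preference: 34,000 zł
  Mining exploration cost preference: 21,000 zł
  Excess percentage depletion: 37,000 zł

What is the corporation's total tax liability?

Minimum tax:
  Adjusted income: 317,000 zł + 34,000 zł + 21,000 zł + 37,000 zł = 409,000 zł
  Less exemption 29,000 zł → base 380,000 zł
  380,000 zł × 15% = 57,000 zł

Ordinary income tax:
  37,000 zł × 15% = 5,550 zł
  177,000 zł × 22% = 38,940 zł
  103,000 zł × 26% = 26,780 zł
  → 71,270 zł

71,270 zł > 57,000 zł, so the ordinary income tax governs.

71,270 zł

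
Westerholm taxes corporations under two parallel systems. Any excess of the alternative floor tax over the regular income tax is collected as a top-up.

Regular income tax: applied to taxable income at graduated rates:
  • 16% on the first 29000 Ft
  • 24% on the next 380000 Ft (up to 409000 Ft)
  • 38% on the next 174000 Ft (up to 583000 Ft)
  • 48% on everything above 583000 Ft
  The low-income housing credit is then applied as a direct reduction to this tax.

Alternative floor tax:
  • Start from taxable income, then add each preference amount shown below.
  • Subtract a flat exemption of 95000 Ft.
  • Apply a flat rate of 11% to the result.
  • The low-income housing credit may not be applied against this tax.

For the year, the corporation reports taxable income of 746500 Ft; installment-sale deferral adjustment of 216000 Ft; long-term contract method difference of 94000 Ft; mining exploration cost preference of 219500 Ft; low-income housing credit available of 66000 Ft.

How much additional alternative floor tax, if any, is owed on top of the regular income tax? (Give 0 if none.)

0 Ft

Alternative floor tax:
  Adjusted income: 746500 Ft + 216000 Ft + 94000 Ft + 219500 Ft = 1276000 Ft
  Less exemption 95000 Ft → base 1181000 Ft
  1181000 Ft × 11% = 129910 Ft

Regular income tax:
  29000 Ft × 16% = 4640 Ft
  380000 Ft × 24% = 91200 Ft
  174000 Ft × 38% = 66120 Ft
  163500 Ft × 48% = 78480 Ft
  → 240440 Ft
  Less low-income housing credit 66000 Ft → 174440 Ft

129910 Ft ≤ 174440 Ft, so no add-on is due.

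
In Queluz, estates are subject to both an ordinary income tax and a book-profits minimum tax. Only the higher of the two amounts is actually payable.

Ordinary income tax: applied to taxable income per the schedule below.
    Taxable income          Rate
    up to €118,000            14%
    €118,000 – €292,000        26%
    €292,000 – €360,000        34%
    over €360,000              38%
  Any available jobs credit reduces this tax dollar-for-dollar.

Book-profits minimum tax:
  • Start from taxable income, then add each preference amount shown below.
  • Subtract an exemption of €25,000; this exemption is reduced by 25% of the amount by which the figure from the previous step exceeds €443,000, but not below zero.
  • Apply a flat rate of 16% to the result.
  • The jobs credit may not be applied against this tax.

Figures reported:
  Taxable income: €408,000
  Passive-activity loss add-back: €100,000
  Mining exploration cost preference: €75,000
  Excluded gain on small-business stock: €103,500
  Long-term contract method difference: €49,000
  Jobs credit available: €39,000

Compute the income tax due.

Book-profits minimum tax:
  Adjusted income: €408,000 + €100,000 + €75,000 + €103,500 + €49,000 = €735,500
  Exemption: 25% × (€735,500 − €443,000) = €73,125 ≥ €25,000, so the exemption is fully phased out
  Base: €735,500 − €0 = €735,500
  €735,500 × 16% = €117,680

Ordinary income tax:
  €118,000 × 14% = €16,520
  €174,000 × 26% = €45,240
  €68,000 × 34% = €23,120
  €48,000 × 38% = €18,240
  → €103,120
  Less jobs credit €39,000 → €64,120

€117,680 > €64,120, so the book-profits minimum tax is the binding amount.

€117,680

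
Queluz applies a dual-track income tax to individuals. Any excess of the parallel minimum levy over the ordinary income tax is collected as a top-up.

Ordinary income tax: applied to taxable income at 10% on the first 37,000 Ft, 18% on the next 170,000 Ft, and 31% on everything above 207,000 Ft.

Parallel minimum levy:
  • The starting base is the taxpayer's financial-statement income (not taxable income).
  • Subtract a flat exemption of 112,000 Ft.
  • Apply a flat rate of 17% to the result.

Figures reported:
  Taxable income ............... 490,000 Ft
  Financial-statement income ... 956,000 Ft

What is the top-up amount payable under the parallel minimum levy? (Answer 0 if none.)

Ordinary income tax:
  37,000 Ft × 10% = 3,700 Ft
  170,000 Ft × 18% = 30,600 Ft
  283,000 Ft × 31% = 87,730 Ft
  → 122,030 Ft

Parallel minimum levy:
  Base (financial-statement income): 956,000 Ft
  Less exemption 112,000 Ft → base 844,000 Ft
  844,000 Ft × 17% = 143,480 Ft

Excess of parallel minimum levy over ordinary income tax: 143,480 Ft − 122,030 Ft = 21,450 Ft.

21,450 Ft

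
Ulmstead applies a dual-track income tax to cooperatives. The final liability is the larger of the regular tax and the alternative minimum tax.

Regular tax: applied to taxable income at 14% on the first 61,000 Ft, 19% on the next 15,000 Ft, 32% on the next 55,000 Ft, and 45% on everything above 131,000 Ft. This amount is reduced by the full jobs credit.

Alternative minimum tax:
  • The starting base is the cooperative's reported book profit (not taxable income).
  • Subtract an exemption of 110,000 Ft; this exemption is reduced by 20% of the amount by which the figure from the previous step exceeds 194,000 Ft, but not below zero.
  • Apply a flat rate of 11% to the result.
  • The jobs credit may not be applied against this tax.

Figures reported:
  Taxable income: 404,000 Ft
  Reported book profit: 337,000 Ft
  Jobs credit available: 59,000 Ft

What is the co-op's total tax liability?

Regular tax:
  61,000 Ft × 14% = 8,540 Ft
  15,000 Ft × 19% = 2,850 Ft
  55,000 Ft × 32% = 17,600 Ft
  273,000 Ft × 45% = 122,850 Ft
  → 151,840 Ft
  Less jobs credit 59,000 Ft → 92,840 Ft

Alternative minimum tax:
  Base (reported book profit): 337,000 Ft
  Exemption: 110,000 Ft − 20% × (337,000 Ft − 194,000 Ft) = 110,000 Ft − 28,600 Ft = 81,400 Ft
  Base: 337,000 Ft − 81,400 Ft = 255,600 Ft
  255,600 Ft × 11% = 28,116 Ft

92,840 Ft > 28,116 Ft, so the regular tax governs.

92,840 Ft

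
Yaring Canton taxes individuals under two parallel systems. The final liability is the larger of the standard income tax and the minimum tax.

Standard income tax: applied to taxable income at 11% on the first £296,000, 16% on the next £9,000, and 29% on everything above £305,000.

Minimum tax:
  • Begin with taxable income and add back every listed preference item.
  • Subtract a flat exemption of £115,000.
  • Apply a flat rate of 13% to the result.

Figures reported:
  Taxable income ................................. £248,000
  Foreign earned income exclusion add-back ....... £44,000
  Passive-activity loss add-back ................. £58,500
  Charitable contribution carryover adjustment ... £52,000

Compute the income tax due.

£37,375

Standard income tax:
  £248,000 × 11% = £27,280

Minimum tax:
  Adjusted income: £248,000 + £44,000 + £58,500 + £52,000 = £402,500
  Less exemption £115,000 → base £287,500
  £287,500 × 13% = £37,375

£37,375 > £27,280, so the minimum tax is the binding amount.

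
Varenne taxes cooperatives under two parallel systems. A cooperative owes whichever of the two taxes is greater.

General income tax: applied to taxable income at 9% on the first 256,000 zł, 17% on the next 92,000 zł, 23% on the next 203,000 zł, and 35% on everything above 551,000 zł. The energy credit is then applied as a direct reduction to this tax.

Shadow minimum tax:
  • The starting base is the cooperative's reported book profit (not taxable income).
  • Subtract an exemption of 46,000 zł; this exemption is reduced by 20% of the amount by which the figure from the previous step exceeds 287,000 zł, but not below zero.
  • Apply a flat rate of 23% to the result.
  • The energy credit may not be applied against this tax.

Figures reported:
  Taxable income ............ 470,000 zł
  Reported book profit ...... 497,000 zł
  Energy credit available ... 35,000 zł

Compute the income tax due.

General income tax:
  256,000 zł × 9% = 23,040 zł
  92,000 zł × 17% = 15,640 zł
  122,000 zł × 23% = 28,060 zł
  → 66,740 zł
  Less energy credit 35,000 zł → 31,740 zł

Shadow minimum tax:
  Base (reported book profit): 497,000 zł
  Exemption: 46,000 zł − 20% × (497,000 zł − 287,000 zł) = 46,000 zł − 42,000 zł = 4,000 zł
  Base: 497,000 zł − 4,000 zł = 493,000 zł
  493,000 zł × 23% = 113,390 zł

113,390 zł > 31,740 zł, so the shadow minimum tax is the binding amount.

113,390 zł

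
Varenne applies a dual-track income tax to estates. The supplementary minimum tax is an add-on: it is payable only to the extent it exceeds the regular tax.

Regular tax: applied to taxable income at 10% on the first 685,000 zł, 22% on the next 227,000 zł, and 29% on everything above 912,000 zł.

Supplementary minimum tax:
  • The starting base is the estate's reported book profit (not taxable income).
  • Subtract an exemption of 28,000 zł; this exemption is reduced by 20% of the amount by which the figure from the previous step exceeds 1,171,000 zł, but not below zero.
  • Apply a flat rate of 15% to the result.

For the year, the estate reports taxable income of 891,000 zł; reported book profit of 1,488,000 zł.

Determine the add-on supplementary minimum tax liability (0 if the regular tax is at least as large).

109,380 zł

Supplementary minimum tax:
  Base (reported book profit): 1,488,000 zł
  Exemption: 20% × (1,488,000 zł − 1,171,000 zł) = 63,400 zł ≥ 28,000 zł, so the exemption is fully phased out
  Base: 1,488,000 zł − 0 zł = 1,488,000 zł
  1,488,000 zł × 15% = 223,200 zł

Regular tax:
  685,000 zł × 10% = 68,500 zł
  206,000 zł × 22% = 45,320 zł
  → 113,820 zł

Excess of supplementary minimum tax over regular tax: 223,200 zł − 113,820 zł = 109,380 zł.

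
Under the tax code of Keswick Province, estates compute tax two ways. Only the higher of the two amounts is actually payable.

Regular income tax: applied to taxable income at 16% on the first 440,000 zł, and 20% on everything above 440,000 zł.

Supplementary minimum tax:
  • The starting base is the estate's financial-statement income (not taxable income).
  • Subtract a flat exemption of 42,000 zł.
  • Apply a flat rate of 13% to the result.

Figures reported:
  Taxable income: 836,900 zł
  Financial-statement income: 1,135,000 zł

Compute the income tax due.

Regular income tax:
  440,000 zł × 16% = 70,400 zł
  396,900 zł × 20% = 79,380 zł
  → 149,780 zł

Supplementary minimum tax:
  Base (financial-statement income): 1,135,000 zł
  Less exemption 42,000 zł → base 1,093,000 zł
  1,093,000 zł × 13% = 142,090 zł

149,780 zł > 142,090 zł, so the regular income tax governs.

149,780 zł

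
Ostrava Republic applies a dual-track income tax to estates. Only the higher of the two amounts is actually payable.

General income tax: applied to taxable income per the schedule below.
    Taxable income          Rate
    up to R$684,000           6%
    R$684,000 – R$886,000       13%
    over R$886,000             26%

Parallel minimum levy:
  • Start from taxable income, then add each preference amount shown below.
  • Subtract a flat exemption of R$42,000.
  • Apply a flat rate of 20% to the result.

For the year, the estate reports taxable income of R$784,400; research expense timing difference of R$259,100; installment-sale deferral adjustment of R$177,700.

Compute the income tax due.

R$235,840

Parallel minimum levy:
  Adjusted income: R$784,400 + R$259,100 + R$177,700 = R$1,221,200
  Less exemption R$42,000 → base R$1,179,200
  R$1,179,200 × 20% = R$235,840

General income tax:
  R$684,000 × 6% = R$41,040
  R$100,400 × 13% = R$13,052
  → R$54,092

R$235,840 > R$54,092, so the parallel minimum levy is the binding amount.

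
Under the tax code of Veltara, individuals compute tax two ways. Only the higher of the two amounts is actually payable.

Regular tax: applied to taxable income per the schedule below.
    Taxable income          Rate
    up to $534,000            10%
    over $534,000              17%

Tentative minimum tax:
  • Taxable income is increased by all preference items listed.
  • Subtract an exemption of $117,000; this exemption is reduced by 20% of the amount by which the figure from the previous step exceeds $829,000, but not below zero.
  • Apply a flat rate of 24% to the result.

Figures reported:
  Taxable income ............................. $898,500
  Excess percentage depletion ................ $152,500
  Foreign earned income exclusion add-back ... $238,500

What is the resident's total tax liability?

Regular tax:
  $534,000 × 10% = $53,400
  $364,500 × 17% = $61,965
  → $115,365

Tentative minimum tax:
  Adjusted income: $898,500 + $152,500 + $238,500 = $1,289,500
  Exemption: $117,000 − 20% × ($1,289,500 − $829,000) = $117,000 − $92,100 = $24,900
  Base: $1,289,500 − $24,900 = $1,264,600
  $1,264,600 × 24% = $303,504

$303,504 > $115,365, so the tentative minimum tax is the binding amount.

$303,504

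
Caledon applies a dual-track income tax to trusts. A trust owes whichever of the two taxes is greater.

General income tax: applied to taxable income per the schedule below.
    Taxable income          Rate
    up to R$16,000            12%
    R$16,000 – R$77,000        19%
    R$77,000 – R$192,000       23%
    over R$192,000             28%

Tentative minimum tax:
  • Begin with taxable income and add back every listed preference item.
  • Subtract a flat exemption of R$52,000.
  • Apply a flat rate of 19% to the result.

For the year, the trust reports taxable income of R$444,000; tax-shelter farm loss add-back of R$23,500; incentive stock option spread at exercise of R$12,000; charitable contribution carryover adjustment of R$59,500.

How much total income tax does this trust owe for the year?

R$110,520

Tentative minimum tax:
  Adjusted income: R$444,000 + R$23,500 + R$12,000 + R$59,500 = R$539,000
  Less exemption R$52,000 → base R$487,000
  R$487,000 × 19% = R$92,530

General income tax:
  R$16,000 × 12% = R$1,920
  R$61,000 × 19% = R$11,590
  R$115,000 × 23% = R$26,450
  R$252,000 × 28% = R$70,560
  → R$110,520

R$110,520 > R$92,530, so the general income tax governs.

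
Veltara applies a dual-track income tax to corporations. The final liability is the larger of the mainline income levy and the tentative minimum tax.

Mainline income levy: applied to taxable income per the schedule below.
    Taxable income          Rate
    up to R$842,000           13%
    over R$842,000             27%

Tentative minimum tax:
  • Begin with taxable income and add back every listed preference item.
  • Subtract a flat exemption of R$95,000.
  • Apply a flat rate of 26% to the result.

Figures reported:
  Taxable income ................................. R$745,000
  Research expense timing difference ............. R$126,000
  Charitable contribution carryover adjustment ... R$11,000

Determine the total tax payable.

R$204,620

Mainline income levy:
  R$745,000 × 13% = R$96,850

Tentative minimum tax:
  Adjusted income: R$745,000 + R$126,000 + R$11,000 = R$882,000
  Less exemption R$95,000 → base R$787,000
  R$787,000 × 26% = R$204,620

R$204,620 > R$96,850, so the tentative minimum tax is the binding amount.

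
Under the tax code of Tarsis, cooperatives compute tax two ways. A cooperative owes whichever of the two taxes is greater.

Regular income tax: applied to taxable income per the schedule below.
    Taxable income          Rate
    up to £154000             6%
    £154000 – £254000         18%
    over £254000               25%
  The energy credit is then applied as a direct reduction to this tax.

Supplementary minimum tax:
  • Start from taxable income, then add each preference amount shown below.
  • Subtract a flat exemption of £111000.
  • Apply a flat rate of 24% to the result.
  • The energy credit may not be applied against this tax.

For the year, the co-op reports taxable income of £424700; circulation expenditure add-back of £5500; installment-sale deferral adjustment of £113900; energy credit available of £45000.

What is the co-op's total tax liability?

£103944

Supplementary minimum tax:
  Adjusted income: £424700 + £5500 + £113900 = £544100
  Less exemption £111000 → base £433100
  £433100 × 24% = £103944

Regular income tax:
  £154000 × 6% = £9240
  £100000 × 18% = £18000
  £170700 × 25% = £42675
  → £69915
  Less energy credit £45000 → £24915

£103944 > £24915, so the supplementary minimum tax is the binding amount.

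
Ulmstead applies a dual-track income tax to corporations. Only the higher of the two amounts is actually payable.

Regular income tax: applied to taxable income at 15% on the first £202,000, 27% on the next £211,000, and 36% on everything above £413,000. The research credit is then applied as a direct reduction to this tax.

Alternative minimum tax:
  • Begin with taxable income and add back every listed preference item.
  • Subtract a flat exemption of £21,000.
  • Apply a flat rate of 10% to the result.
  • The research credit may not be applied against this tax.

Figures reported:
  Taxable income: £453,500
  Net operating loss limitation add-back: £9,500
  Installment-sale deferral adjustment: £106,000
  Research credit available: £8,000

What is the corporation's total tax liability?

£93,850

Regular income tax:
  £202,000 × 15% = £30,300
  £211,000 × 27% = £56,970
  £40,500 × 36% = £14,580
  → £101,850
  Less research credit £8,000 → £93,850

Alternative minimum tax:
  Adjusted income: £453,500 + £9,500 + £106,000 = £569,000
  Less exemption £21,000 → base £548,000
  £548,000 × 10% = £54,800

£93,850 > £54,800, so the regular income tax governs.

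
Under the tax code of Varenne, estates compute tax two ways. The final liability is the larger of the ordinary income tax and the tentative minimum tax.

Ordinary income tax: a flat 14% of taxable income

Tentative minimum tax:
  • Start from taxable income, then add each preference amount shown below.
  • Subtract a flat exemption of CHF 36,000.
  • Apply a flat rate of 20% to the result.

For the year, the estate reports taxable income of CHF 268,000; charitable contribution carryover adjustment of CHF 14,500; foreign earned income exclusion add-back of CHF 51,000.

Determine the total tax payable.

CHF 59,500

Ordinary income tax:
  CHF 268,000 × 14% = CHF 37,520

Tentative minimum tax:
  Adjusted income: CHF 268,000 + CHF 14,500 + CHF 51,000 = CHF 333,500
  Less exemption CHF 36,000 → base CHF 297,500
  CHF 297,500 × 20% = CHF 59,500

CHF 59,500 > CHF 37,520, so the tentative minimum tax is the binding amount.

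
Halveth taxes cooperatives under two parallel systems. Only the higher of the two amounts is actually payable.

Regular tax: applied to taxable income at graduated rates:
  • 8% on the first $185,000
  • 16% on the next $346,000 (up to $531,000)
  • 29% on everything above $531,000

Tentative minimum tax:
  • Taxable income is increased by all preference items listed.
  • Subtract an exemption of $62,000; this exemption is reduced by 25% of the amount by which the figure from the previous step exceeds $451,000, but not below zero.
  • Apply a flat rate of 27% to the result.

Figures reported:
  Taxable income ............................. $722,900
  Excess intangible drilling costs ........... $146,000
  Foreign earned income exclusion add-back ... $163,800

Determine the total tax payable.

$278,829

Regular tax:
  $185,000 × 8% = $14,800
  $346,000 × 16% = $55,360
  $191,900 × 29% = $55,651
  → $125,811

Tentative minimum tax:
  Adjusted income: $722,900 + $146,000 + $163,800 = $1,032,700
  Exemption: 25% × ($1,032,700 − $451,000) = $145,425 ≥ $62,000, so the exemption is fully phased out
  Base: $1,032,700 − $0 = $1,032,700
  $1,032,700 × 27% = $278,829

$278,829 > $125,811, so the tentative minimum tax is the binding amount.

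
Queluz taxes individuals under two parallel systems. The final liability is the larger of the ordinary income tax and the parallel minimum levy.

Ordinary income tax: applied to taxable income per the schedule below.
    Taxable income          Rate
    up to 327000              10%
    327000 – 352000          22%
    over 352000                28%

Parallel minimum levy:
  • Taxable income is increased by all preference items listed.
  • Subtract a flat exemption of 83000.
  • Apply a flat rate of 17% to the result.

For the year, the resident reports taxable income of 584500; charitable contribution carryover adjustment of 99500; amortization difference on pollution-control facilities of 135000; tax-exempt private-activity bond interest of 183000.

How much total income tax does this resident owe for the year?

Parallel minimum levy:
  Adjusted income: 584500 + 99500 + 135000 + 183000 = 1002000
  Less exemption 83000 → base 919000
  919000 × 17% = 156230

Ordinary income tax:
  327000 × 10% = 32700
  25000 × 22% = 5500
  232500 × 28% = 65100
  → 103300

156230 > 103300, so the parallel minimum levy is the binding amount.

156230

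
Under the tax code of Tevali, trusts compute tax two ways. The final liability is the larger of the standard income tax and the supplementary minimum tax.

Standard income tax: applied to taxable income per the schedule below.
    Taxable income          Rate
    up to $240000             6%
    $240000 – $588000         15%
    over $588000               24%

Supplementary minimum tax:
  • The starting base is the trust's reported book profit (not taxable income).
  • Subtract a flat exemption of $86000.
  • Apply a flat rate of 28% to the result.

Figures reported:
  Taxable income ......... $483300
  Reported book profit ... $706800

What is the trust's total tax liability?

$173824

Standard income tax:
  $240000 × 6% = $14400
  $243300 × 15% = $36495
  → $50895

Supplementary minimum tax:
  Base (reported book profit): $706800
  Less exemption $86000 → base $620800
  $620800 × 28% = $173824

$173824 > $50895, so the supplementary minimum tax is the binding amount.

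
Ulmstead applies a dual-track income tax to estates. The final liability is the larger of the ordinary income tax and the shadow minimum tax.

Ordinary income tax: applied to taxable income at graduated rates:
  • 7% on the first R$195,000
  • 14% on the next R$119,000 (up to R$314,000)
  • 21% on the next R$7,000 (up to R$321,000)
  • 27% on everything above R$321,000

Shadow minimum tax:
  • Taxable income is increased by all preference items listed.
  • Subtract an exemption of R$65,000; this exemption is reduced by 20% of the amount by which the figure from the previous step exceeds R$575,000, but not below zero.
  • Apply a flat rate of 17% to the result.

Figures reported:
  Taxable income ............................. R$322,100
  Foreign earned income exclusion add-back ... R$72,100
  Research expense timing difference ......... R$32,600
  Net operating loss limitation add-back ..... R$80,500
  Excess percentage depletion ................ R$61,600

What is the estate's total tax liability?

Shadow minimum tax:
  Adjusted income: R$322,100 + R$72,100 + R$32,600 + R$80,500 + R$61,600 = R$568,900
  Exemption: R$568,900 ≤ R$575,000, so full R$65,000 applies
  Base: R$568,900 − R$65,000 = R$503,900
  R$503,900 × 17% = R$85,663

Ordinary income tax:
  R$195,000 × 7% = R$13,650
  R$119,000 × 14% = R$16,660
  R$7,000 × 21% = R$1,470
  R$1,100 × 27% = R$297
  → R$32,077

R$85,663 > R$32,077, so the shadow minimum tax is the binding amount.

R$85,663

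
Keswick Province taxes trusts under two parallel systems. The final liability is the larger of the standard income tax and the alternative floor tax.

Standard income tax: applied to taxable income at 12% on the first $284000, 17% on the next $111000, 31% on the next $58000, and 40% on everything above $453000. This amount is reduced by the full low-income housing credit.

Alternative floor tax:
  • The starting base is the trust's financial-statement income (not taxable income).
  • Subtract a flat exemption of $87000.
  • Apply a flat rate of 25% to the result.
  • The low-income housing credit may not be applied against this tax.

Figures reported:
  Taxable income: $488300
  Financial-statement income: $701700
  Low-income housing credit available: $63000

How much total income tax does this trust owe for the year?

$153675

Alternative floor tax:
  Base (financial-statement income): $701700
  Less exemption $87000 → base $614700
  $614700 × 25% = $153675

Standard income tax:
  $284000 × 12% = $34080
  $111000 × 17% = $18870
  $58000 × 31% = $17980
  $35300 × 40% = $14120
  → $85050
  Less low-income housing credit $63000 → $22050

$153675 > $22050, so the alternative floor tax is the binding amount.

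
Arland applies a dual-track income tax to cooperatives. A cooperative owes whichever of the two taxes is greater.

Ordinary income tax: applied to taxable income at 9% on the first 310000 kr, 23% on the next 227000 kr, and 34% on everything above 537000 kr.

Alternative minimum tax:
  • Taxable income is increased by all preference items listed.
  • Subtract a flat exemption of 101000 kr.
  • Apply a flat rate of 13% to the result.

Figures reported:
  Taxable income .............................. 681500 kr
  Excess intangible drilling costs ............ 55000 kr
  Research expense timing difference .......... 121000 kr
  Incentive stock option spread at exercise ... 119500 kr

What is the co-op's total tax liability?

Alternative minimum tax:
  Adjusted income: 681500 kr + 55000 kr + 121000 kr + 119500 kr = 977000 kr
  Less exemption 101000 kr → base 876000 kr
  876000 kr × 13% = 113880 kr

Ordinary income tax:
  310000 kr × 9% = 27900 kr
  227000 kr × 23% = 52210 kr
  144500 kr × 34% = 49130 kr
  → 129240 kr

129240 kr > 113880 kr, so the ordinary income tax governs.

129240 kr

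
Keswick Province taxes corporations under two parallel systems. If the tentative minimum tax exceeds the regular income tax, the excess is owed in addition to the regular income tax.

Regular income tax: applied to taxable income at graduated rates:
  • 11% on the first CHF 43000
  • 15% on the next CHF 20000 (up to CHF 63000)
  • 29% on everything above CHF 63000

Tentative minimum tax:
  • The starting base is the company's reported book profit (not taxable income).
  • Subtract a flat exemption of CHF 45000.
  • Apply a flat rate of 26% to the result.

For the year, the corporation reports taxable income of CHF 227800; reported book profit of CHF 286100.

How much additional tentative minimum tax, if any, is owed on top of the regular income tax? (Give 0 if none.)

CHF 7164

Regular income tax:
  CHF 43000 × 11% = CHF 4730
  CHF 20000 × 15% = CHF 3000
  CHF 164800 × 29% = CHF 47792
  → CHF 55522

Tentative minimum tax:
  Base (reported book profit): CHF 286100
  Less exemption CHF 45000 → base CHF 241100
  CHF 241100 × 26% = CHF 62686

Excess of tentative minimum tax over regular income tax: CHF 62686 − CHF 55522 = CHF 7164.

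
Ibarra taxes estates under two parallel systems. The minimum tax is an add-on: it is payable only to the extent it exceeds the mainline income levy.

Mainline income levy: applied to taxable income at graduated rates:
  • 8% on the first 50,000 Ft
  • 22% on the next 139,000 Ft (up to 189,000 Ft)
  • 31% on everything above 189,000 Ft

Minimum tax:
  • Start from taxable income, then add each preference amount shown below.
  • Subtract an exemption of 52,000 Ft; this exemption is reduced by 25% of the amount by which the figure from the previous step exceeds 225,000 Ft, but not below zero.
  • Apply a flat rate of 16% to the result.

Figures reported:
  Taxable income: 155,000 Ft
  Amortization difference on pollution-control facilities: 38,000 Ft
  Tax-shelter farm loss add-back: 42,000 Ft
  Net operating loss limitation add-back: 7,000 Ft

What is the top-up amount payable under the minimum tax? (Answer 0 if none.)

Mainline income levy:
  50,000 Ft × 8% = 4,000 Ft
  105,000 Ft × 22% = 23,100 Ft
  → 27,100 Ft

Minimum tax:
  Adjusted income: 155,000 Ft + 38,000 Ft + 42,000 Ft + 7,000 Ft = 242,000 Ft
  Exemption: 52,000 Ft − 25% × (242,000 Ft − 225,000 Ft) = 52,000 Ft − 4,250 Ft = 47,750 Ft
  Base: 242,000 Ft − 47,750 Ft = 194,250 Ft
  194,250 Ft × 16% = 31,080 Ft

Excess of minimum tax over mainline income levy: 31,080 Ft − 27,100 Ft = 3,980 Ft.

3,980 Ft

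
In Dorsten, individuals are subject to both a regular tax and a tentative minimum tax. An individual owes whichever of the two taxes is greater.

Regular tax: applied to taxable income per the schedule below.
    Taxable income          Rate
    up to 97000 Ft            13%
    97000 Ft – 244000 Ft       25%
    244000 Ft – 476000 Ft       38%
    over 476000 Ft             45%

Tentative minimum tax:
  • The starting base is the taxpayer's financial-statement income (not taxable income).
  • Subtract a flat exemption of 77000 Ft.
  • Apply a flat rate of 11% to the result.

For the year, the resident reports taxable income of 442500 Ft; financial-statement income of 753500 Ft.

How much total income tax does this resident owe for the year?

Regular tax:
  97000 Ft × 13% = 12610 Ft
  147000 Ft × 25% = 36750 Ft
  198500 Ft × 38% = 75430 Ft
  → 124790 Ft

Tentative minimum tax:
  Base (financial-statement income): 753500 Ft
  Less exemption 77000 Ft → base 676500 Ft
  676500 Ft × 11% = 74415 Ft

124790 Ft > 74415 Ft, so the regular tax governs.

124790 Ft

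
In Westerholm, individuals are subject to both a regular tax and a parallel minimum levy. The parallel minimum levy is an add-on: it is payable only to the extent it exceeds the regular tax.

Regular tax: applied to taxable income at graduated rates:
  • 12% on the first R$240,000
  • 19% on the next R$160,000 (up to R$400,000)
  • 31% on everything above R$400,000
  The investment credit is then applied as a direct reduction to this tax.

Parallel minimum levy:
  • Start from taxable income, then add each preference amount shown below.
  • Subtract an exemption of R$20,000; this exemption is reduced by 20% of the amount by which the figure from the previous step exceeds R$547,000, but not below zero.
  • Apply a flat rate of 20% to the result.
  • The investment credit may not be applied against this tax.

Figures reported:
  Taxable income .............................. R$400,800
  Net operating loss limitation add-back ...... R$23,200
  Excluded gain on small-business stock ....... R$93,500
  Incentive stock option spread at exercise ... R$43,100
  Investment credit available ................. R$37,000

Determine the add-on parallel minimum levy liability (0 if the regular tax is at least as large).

Regular tax:
  R$240,000 × 12% = R$28,800
  R$160,000 × 19% = R$30,400
  R$800 × 31% = R$248
  → R$59,448
  Less investment credit R$37,000 → R$22,448

Parallel minimum levy:
  Adjusted income: R$400,800 + R$23,200 + R$93,500 + R$43,100 = R$560,600
  Exemption: R$20,000 − 20% × (R$560,600 − R$547,000) = R$20,000 − R$2,720 = R$17,280
  Base: R$560,600 − R$17,280 = R$543,320
  R$543,320 × 20% = R$108,664

Excess of parallel minimum levy over regular tax: R$108,664 − R$22,448 = R$86,216.

R$86,216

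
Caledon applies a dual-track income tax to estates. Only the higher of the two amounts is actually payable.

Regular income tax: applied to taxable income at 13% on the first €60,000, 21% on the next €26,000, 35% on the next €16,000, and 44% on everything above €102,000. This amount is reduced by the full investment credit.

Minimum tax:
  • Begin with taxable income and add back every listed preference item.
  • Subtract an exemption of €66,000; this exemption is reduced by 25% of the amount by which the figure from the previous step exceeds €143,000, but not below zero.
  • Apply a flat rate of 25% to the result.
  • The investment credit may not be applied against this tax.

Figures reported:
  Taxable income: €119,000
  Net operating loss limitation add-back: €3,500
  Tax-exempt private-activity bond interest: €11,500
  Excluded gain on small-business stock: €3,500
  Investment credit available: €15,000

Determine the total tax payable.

€17,875

Regular income tax:
  €60,000 × 13% = €7,800
  €26,000 × 21% = €5,460
  €16,000 × 35% = €5,600
  €17,000 × 44% = €7,480
  → €26,340
  Less investment credit €15,000 → €11,340

Minimum tax:
  Adjusted income: €119,000 + €3,500 + €11,500 + €3,500 = €137,500
  Exemption: €137,500 ≤ €143,000, so full €66,000 applies
  Base: €137,500 − €66,000 = €71,500
  €71,500 × 25% = €17,875

€17,875 > €11,340, so the minimum tax is the binding amount.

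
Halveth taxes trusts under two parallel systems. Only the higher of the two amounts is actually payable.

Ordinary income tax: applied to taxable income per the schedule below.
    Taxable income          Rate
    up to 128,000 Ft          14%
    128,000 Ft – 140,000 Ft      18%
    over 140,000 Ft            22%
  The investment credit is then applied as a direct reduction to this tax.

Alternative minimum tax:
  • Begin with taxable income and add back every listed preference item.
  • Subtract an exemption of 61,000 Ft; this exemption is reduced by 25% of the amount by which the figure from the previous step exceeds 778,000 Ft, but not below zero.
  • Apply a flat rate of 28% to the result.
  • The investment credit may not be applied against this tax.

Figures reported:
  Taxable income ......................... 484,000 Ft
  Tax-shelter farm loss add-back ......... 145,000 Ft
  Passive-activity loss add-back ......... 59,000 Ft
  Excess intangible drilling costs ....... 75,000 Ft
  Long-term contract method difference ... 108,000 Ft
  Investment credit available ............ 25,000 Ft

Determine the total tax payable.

233,310 Ft

Alternative minimum tax:
  Adjusted income: 484,000 Ft + 145,000 Ft + 59,000 Ft + 75,000 Ft + 108,000 Ft = 871,000 Ft
  Exemption: 61,000 Ft − 25% × (871,000 Ft − 778,000 Ft) = 61,000 Ft − 23,250 Ft = 37,750 Ft
  Base: 871,000 Ft − 37,750 Ft = 833,250 Ft
  833,250 Ft × 28% = 233,310 Ft

Ordinary income tax:
  128,000 Ft × 14% = 17,920 Ft
  12,000 Ft × 18% = 2,160 Ft
  344,000 Ft × 22% = 75,680 Ft
  → 95,760 Ft
  Less investment credit 25,000 Ft → 70,760 Ft

233,310 Ft > 70,760 Ft, so the alternative minimum tax is the binding amount.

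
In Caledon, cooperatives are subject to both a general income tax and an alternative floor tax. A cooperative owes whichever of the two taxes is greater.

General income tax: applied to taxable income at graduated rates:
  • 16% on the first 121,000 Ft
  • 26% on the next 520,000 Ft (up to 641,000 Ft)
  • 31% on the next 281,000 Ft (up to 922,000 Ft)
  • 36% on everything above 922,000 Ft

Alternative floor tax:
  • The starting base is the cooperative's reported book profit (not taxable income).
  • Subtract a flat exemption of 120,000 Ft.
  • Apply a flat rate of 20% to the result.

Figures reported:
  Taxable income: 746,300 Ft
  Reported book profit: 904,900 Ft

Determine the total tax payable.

General income tax:
  121,000 Ft × 16% = 19,360 Ft
  520,000 Ft × 26% = 135,200 Ft
  105,300 Ft × 31% = 32,643 Ft
  → 187,203 Ft

Alternative floor tax:
  Base (reported book profit): 904,900 Ft
  Less exemption 120,000 Ft → base 784,900 Ft
  784,900 Ft × 20% = 156,980 Ft

187,203 Ft > 156,980 Ft, so the general income tax governs.

187,203 Ft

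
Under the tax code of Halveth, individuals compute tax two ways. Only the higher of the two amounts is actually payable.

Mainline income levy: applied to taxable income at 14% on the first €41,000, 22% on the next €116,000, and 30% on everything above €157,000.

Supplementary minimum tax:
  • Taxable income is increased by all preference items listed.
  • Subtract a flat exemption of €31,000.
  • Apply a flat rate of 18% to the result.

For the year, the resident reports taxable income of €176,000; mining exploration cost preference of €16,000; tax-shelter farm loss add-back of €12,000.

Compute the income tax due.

Supplementary minimum tax:
  Adjusted income: €176,000 + €16,000 + €12,000 = €204,000
  Less exemption €31,000 → base €173,000
  €173,000 × 18% = €31,140

Mainline income levy:
  €41,000 × 14% = €5,740
  €116,000 × 22% = €25,520
  €19,000 × 30% = €5,700
  → €36,960

€36,960 > €31,140, so the mainline income levy governs.

€36,960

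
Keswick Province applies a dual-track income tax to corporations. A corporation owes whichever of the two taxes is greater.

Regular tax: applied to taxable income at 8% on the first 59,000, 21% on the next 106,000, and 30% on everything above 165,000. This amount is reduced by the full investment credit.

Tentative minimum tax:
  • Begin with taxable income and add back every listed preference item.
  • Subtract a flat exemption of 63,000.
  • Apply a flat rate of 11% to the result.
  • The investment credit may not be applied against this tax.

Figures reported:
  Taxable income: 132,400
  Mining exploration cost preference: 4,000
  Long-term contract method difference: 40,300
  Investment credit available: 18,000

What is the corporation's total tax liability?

12,507

Tentative minimum tax:
  Adjusted income: 132,400 + 4,000 + 40,300 = 176,700
  Less exemption 63,000 → base 113,700
  113,700 × 11% = 12,507

Regular tax:
  59,000 × 8% = 4,720
  73,400 × 21% = 15,414
  → 20,134
  Less investment credit 18,000 → 2,134

12,507 > 2,134, so the tentative minimum tax is the binding amount.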